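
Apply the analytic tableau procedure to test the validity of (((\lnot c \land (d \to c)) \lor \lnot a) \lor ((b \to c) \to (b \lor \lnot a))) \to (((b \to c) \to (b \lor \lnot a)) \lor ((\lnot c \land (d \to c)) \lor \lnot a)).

Valid

Assume the negation and expand:
Initial set: {\lnot ((((\lnot c \land (d \to c)) \lor \lnot a) \lor ((b \to c) \to (b \lor \lnot a))) \to (((b \to c) \to (b \lor \lnot a)) \lor ((\lnot c \land (d \to c)) \lor \lnot a)))}.
\lnot ((((\lnot c \land (d \to c)) \lor \lnot a) \lor ((b \to c) \to (b \lor \lnot a))) \to (((b \to c) \to (b \lor \lnot a)) \lor ((\lnot c \land (d \to c)) \lor \lnot a))): α-rule — add (((\lnot c \land (d \to c)) \lor \lnot a) \lor ((b \to c) \to (b \lor \lnot a))), \lnot (((b \to c) \to (b \lor \lnot a)) \lor ((\lnot c \land (d \to c)) \lor \lnot a)).
\lnot (((b \to c) \to (b \lor \lnot a)) \lor ((\lnot c \land (d \to c)) \lor \lnot a)): α-rule — add \lnot ((b \to c) \to (b \lor \lnot a)), \lnot ((\lnot c \land (d \to c)) \lor \lnot a).
\lnot ((b \to c) \to (b \lor \lnot a)): α-rule — add (b \to c), \lnot (b \lor \lnot a).
\lnot ((\lnot c \land (d \to c)) \lor \lnot a): α-rule — add \lnot (\lnot c \land (d \to c)), \lnot \lnot a.
\lnot (b \lor \lnot a): α-rule — add \lnot b, \lnot \lnot a.
(((\lnot c \land (d \to c)) \lor \lnot a) \lor ((b \to c) \to (b \lor \lnot a))): β-rule — branch into ((\lnot c \land (d \to c)) \lor \lnot a)  //  ((b \to c) \to (b \lor \lnot a)).
  branch 1 (add ((\lnot c \land (d \to c)) \lor \lnot a)):
    (b \to c): β-rule — branch into \lnot b  //  c.
      branch 1.1 (add \lnot b):
        \lnot (\lnot c \land (d \to c)): β-rule — branch into \lnot \lnot c  //  \lnot (d \to c).
          branch 1.1.1 (add \lnot \lnot c):
            ((\lnot c \land (d \to c)) \lor \lnot a): β-rule — branch into (\lnot c \land (d \to c))  //  \lnot a.
              branch 1.1.1.1 (add (\lnot c \land (d \to c))):
                (\lnot c \land (d \to c)): α-rule — add \lnot c, (d \to c).
                × closes — contains both c and \lnot c.
              branch 1.1.1.2 (add \lnot a):
                × closes — contains both a and \lnot a.
          branch 1.1.2 (add \lnot (d \to c)):
            \lnot (d \to c): α-rule — add d, \lnot c.
            ((\lnot c \land (d \to c)) \lor \lnot a): β-rule — branch into (\lnot c \land (d \to c))  //  \lnot a.
              branch 1.1.2.1 (add (\lnot c \land (d \to c))):
                (\lnot c \land (d \to c)): α-rule — add \lnot c, (d \to c).
                (d \to c): β-rule — branch into \lnot d  //  c.
                  branch 1.1.2.1.1 (add \lnot d):
                    × closes — contains both d and \lnot d.
                  branch 1.1.2.1.2 (add c):
                    × closes — contains both c and \lnot c.
              branch 1.1.2.2 (add \lnot a):
                × closes — contains both a and \lnot a.
      branch 1.2 (add c):
        \lnot (\lnot c \land (d \to c)): β-rule — branch into \lnot \lnot c  //  \lnot (d \to c).
          branch 1.2.1 (add \lnot \lnot c):
            ((\lnot c \land (d \to c)) \lor \lnot a): β-rule — branch into (\lnot c \land (d \to c))  //  \lnot a.
              branch 1.2.1.1 (add (\lnot c \land (d \to c))):
                (\lnot c \land (d \to c)): α-rule — add \lnot c, (d \to c).
                × closes — contains both c and \lnot c.
              branch 1.2.1.2 (add \lnot a):
                × closes — contains both a and \lnot a.
          branch 1.2.2 (add \lnot (d \to c)):
            \lnot (d \to c): α-rule — add d, \lnot c.
            × closes — contains both c and \lnot c.
  branch 2 (add ((b \to c) \to (b \lor \lnot a))):
    (b \to c): β-rule — branch into \lnot b  //  c.
      branch 2.1 (add \lnot b):
        \lnot (\lnot c \land (d \to c)): β-rule — branch into \lnot \lnot c  //  \lnot (d \to c).
          branch 2.1.1 (add \lnot \lnot c):
            ((b \to c) \to (b \lor \lnot a)): β-rule — branch into \lnot (b \to c)  //  (b \lor \lnot a).
              branch 2.1.1.1 (add \lnot (b \to c)):
                \lnot (b \to c): α-rule — add b, \lnot c.
                × closes — contains both b and \lnot b.
              branch 2.1.1.2 (add (b \lor \lnot a)):
                (b \lor \lnot a): β-rule — branch into b  //  \lnot a.
                  branch 2.1.1.2.1 (add b):
                    × closes — contains both b and \lnot b.
                  branch 2.1.1.2.2 (add \lnot a):
                    × closes — contains both a and \lnot a.
          branch 2.1.2 (add \lnot (d \to c)):
            \lnot (d \to c): α-rule — add d, \lnot c.
            ((b \to c) \to (b \lor \lnot a)): β-rule — branch into \lnot (b \to c)  //  (b \lor \lnot a).
              branch 2.1.2.1 (add \lnot (b \to c)):
                \lnot (b \to c): α-rule — add b, \lnot c.
                × closes — contains both b and \lnot b.
              branch 2.1.2.2 (add (b \lor \lnot a)):
                (b \lor \lnot a): β-rule — branch into b  //  \lnot a.
                  branch 2.1.2.2.1 (add b):
                    × closes — contains both b and \lnot b.
                  branch 2.1.2.2.2 (add \lnot a):
                    × closes — contains both a and \lnot a.
      branch 2.2 (add c):
        \lnot (\lnot c \land (d \to c)): β-rule — branch into \lnot \lnot c  //  \lnot (d \to c).
          branch 2.2.1 (add \lnot \lnot c):
            ((b \to c) \to (b \lor \lnot a)): β-rule — branch into \lnot (b \to c)  //  (b \lor \lnot a).
              branch 2.2.1.1 (add \lnot (b \to c)):
                \lnot (b \to c): α-rule — add b, \lnot c.
                × closes — contains both b and \lnot b.
              branch 2.2.1.2 (add (b \lor \lnot a)):
                (b \lor \lnot a): β-rule — branch into b  //  \lnot a.
                  branch 2.2.1.2.1 (add b):
                    × closes — contains both b and \lnot b.
                  branch 2.2.1.2.2 (add \lnot a):
                    × closes — contains both a and \lnot a.
          branch 2.2.2 (add \lnot (d \to c)):
            \lnot (d \to c): α-rule — add d, \lnot c.
            × closes — contains both c and \lnot c.
All 18 branches close.
Every branch closed, so the negation is unsatisfiable and the formula is valid.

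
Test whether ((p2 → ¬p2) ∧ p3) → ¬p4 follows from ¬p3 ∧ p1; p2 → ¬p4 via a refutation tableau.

Initial set: {T (¬p3 ∧ p1); T (p2 → ¬p4); F (((p2 → ¬p2) ∧ p3) → ¬p4)}.
T (¬p3 ∧ p1): α-rule — add T ¬p3, T p1.
F (((p2 → ¬p2) ∧ p3) → ¬p4): α-rule — add T ((p2 → ¬p2) ∧ p3), F ¬p4.
T ((p2 → ¬p2) ∧ p3): α-rule — add T (p2 → ¬p2), T p3.
× closes — contains both p3 and ¬p3.
All 1 branch closes.
Every branch closed, so the premises entail the conclusion.

Yes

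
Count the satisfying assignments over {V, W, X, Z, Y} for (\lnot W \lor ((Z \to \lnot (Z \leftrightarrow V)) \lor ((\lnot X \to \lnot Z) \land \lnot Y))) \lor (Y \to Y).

32

Initial set: {T ((\lnot W \lor ((Z \to \lnot (Z \leftrightarrow V)) \lor ((\lnot X \to \lnot Z) \land \lnot Y))) \lor (Y \to Y))}.
T ((\lnot W \lor ((Z \to \lnot (Z \leftrightarrow V)) \lor ((\lnot X \to \lnot Z) \land \lnot Y))) \lor (Y \to Y)): β-rule — branch into T (\lnot W \lor ((Z \to \lnot (Z \leftrightarrow V)) \lor ((\lnot X \to \lnot Z) \land \lnot Y)))  //  T (Y \to Y).
  branch 1 (add T (\lnot W \lor ((Z \to \lnot (Z \leftrightarrow V)) \lor ((\lnot X \to \lnot Z) \land \lnot Y)))):
    T (\lnot W \lor ((Z \to \lnot (Z \leftrightarrow V)) \lor ((\lnot X \to \lnot Z) \land \lnot Y))): β-rule — branch into T \lnot W  //  T ((Z \to \lnot (Z \leftrightarrow V)) \lor ((\lnot X \to \lnot Z) \land \lnot Y)).
      branch 1.1 (add T \lnot W):
        ○ open, literals {W=false}.
      branch 1.2 (add T ((Z \to \lnot (Z \leftrightarrow V)) \lor ((\lnot X \to \lnot Z) \land \lnot Y))):
        T ((Z \to \lnot (Z \leftrightarrow V)) \lor ((\lnot X \to \lnot Z) \land \lnot Y)): β-rule — branch into T (Z \to \lnot (Z \leftrightarrow V))  //  T ((\lnot X \to \lnot Z) \land \lnot Y).
          branch 1.2.1 (add T (Z \to \lnot (Z \leftrightarrow V))):
            T (Z \to \lnot (Z \leftrightarrow V)): β-rule — branch into F Z  //  T \lnot (Z \leftrightarrow V).
              branch 1.2.1.1 (add F Z):
                ○ open, literals {Z=false}.
              branch 1.2.1.2 (add T \lnot (Z \leftrightarrow V)):
                T \lnot (Z \leftrightarrow V): β-rule — branch into T Z, F V  //  F Z, T V.
                  branch 1.2.1.2.1 (add T Z, F V):
                    ○ open, literals {V=false, Z=true}.
                  branch 1.2.1.2.2 (add F Z, T V):
                    ○ open, literals {V=true, Z=false}.
          branch 1.2.2 (add T ((\lnot X \to \lnot Z) \land \lnot Y)):
            T ((\lnot X \to \lnot Z) \land \lnot Y): α-rule — add T (\lnot X \to \lnot Z), T \lnot Y.
            T (\lnot X \to \lnot Z): β-rule — branch into F \lnot X  //  T \lnot Z.
              branch 1.2.2.1 (add F \lnot X):
                ○ open, literals {X=true, Y=false}.
              branch 1.2.2.2 (add T \lnot Z):
                ○ open, literals {Y=false, Z=false}.
  branch 2 (add T (Y \to Y)):
    T (Y \to Y): β-rule — branch into F Y  //  T Y.
      branch 2.1 (add F Y):
        ○ open, literals {Y=false}.
      branch 2.2 (add T Y):
        ○ open, literals {Y=true}.
0 branches closed, 8 open.
Each open branch fixes some atoms; the unmentioned ones are free. Counting distinct full assignments: branch {W=false} (V, X, Z, Y) contributes 16 new; branch {Z=false} (V, W, X, Y) contributes 8 new; branch {V=false, Z=true} (W, X, Y) contributes 4 new; branch {V=true, Z=false} (W, X, Y) contributes 0 new; branch {X=true, Y=false} (V, W, Z) contributes 1 new; branch {Y=false, Z=false} (V, W, X) contributes 0 new; branch {Y=false} (V, W, X, Z) contributes 1 new; branch {Y=true} (V, W, X, Z) contributes 2 new. Total: 32.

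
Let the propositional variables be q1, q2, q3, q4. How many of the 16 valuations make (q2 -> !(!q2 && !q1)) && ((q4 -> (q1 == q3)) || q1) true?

Initial set: {((q2 -> !(!q2 && !q1)) && ((q4 -> (q1 == q3)) || q1))}.
((q2 -> !(!q2 && !q1)) && ((q4 -> (q1 == q3)) || q1)): α-rule — add (q2 -> !(!q2 && !q1)), ((q4 -> (q1 == q3)) || q1).
(q2 -> !(!q2 && !q1)): β-rule — branch into !q2  //  !(!q2 && !q1).
  branch 1 (add !q2):
    ((q4 -> (q1 == q3)) || q1): β-rule — branch into (q4 -> (q1 == q3))  //  q1.
      branch 1.1 (add (q4 -> (q1 == q3))):
        (q4 -> (q1 == q3)): β-rule — branch into !q4  //  (q1 == q3).
          branch 1.1.1 (add !q4):
            ○ open, literals {q2=false, q4=false}.
          branch 1.1.2 (add (q1 == q3)):
            (q1 == q3): β-rule — branch into q1, q3  //  !q1, !q3.
              branch 1.1.2.1 (add q1, q3):
                ○ open, literals {q1=true, q2=false, q3=true}.
              branch 1.1.2.2 (add !q1, !q3):
                ○ open, literals {q1=false, q2=false, q3=false}.
      branch 1.2 (add q1):
        ○ open, literals {q1=true, q2=false}.
  branch 2 (add !(!q2 && !q1)):
    ((q4 -> (q1 == q3)) || q1): β-rule — branch into (q4 -> (q1 == q3))  //  q1.
      branch 2.1 (add (q4 -> (q1 == q3))):
        !(!q2 && !q1): β-rule — branch into !!q2  //  !!q1.
          branch 2.1.1 (add !!q2):
            (q4 -> (q1 == q3)): β-rule — branch into !q4  //  (q1 == q3).
              branch 2.1.1.1 (add !q4):
                ○ open, literals {q2=true, q4=false}.
              branch 2.1.1.2 (add (q1 == q3)):
                (q1 == q3): β-rule — branch into q1, q3  //  !q1, !q3.
                  branch 2.1.1.2.1 (add q1, q3):
                    ○ open, literals {q1=true, q2=true, q3=true}.
                  branch 2.1.1.2.2 (add !q1, !q3):
                    ○ open, literals {q1=false, q2=true, q3=false}.
          branch 2.1.2 (add !!q1):
            (q4 -> (q1 == q3)): β-rule — branch into !q4  //  (q1 == q3).
              branch 2.1.2.1 (add !q4):
                ○ open, literals {q1=true, q4=false}.
              branch 2.1.2.2 (add (q1 == q3)):
                (q1 == q3): β-rule — branch into q1, q3  //  !q1, !q3.
                  branch 2.1.2.2.1 (add q1, q3):
                    ○ open, literals {q1=true, q3=true}.
                  branch 2.1.2.2.2 (add !q1, !q3):
                    × closes — contains both q1 and !q1.
      branch 2.2 (add q1):
        !(!q2 && !q1): β-rule — branch into !!q2  //  !!q1.
          branch 2.2.1 (add !!q2):
            ○ open, literals {q1=true, q2=true}.
          branch 2.2.2 (add !!q1):
            ○ open, literals {q1=true}.
1 branch closed, 11 open.
Each open branch fixes some atoms; the unmentioned ones are free. Counting distinct full assignments: branch {q2=false, q4=false} (q1, q3) contributes 4 new; branch {q1=true, q2=false, q3=true} (q4) contributes 1 new; branch {q1=false, q2=false, q3=false} (q4) contributes 1 new; branch {q1=true, q2=false} (q3, q4) contributes 1 new; branch {q2=true, q4=false} (q1, q3) contributes 4 new; branch {q1=true, q2=true, q3=true} (q4) contributes 1 new; branch {q1=false, q2=true, q3=false} (q4) contributes 1 new; branch {q1=true, q4=false} (q2, q3) contributes 0 new; branch {q1=true, q3=true} (q2, q4) contributes 0 new; branch {q1=true, q2=true} (q3, q4) contributes 1 new; branch {q1=true} (q2, q3, q4) contributes 0 new. Total: 14.

14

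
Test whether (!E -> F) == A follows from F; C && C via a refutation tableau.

No

Initial set: {F; (C && C); !((!E -> F) == A)}.
(C && C): α-rule — add C, C.
!((!E -> F) == A): β-rule — branch into (!E -> F), !A  //  !(!E -> F), A.
  branch 1 (add (!E -> F), !A):
    (!E -> F): β-rule — branch into !!E  //  F.
      branch 1.1 (add !!E):
        ○ open, literals {A=F, C=T, E=T, F=T}.
      branch 1.2 (add F):
        ○ open, literals {A=F, C=T, F=T}.
  branch 2 (add !(!E -> F), A):
    !(!E -> F): α-rule — add !E, !F.
    × closes — contains both F and !F.
1 branch closed, 2 open.
An open branch gives a countermodel: A=F, C=T, E=T, F=T (unmentioned atoms arbitrary); the premises hold there but the conclusion fails.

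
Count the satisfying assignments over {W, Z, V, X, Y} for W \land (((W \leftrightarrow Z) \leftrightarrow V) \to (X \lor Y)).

14

Initial set: {T (W \land (((W \leftrightarrow Z) \leftrightarrow V) \to (X \lor Y)))}.
T (W \land (((W \leftrightarrow Z) \leftrightarrow V) \to (X \lor Y))): α-rule — add T W, T (((W \leftrightarrow Z) \leftrightarrow V) \to (X \lor Y)).
T (((W \leftrightarrow Z) \leftrightarrow V) \to (X \lor Y)): β-rule — branch into F ((W \leftrightarrow Z) \leftrightarrow V)  //  T (X \lor Y).
  branch 1 (add F ((W \leftrightarrow Z) \leftrightarrow V)):
    F ((W \leftrightarrow Z) \leftrightarrow V): β-rule — branch into T (W \leftrightarrow Z), F V  //  F (W \leftrightarrow Z), T V.
      branch 1.1 (add T (W \leftrightarrow Z), F V):
        T (W \leftrightarrow Z): β-rule — branch into T W, T Z  //  F W, F Z.
          branch 1.1.1 (add T W, T Z):
            ○ open, literals {V=0, W=1, Z=1}.
          branch 1.1.2 (add F W, F Z):
            × closes — contains both W and \lnot W.
      branch 1.2 (add F (W \leftrightarrow Z), T V):
        F (W \leftrightarrow Z): β-rule — branch into T W, F Z  //  F W, T Z.
          branch 1.2.1 (add T W, F Z):
            ○ open, literals {V=1, W=1, Z=0}.
          branch 1.2.2 (add F W, T Z):
            × closes — contains both W and \lnot W.
  branch 2 (add T (X \lor Y)):
    T (X \lor Y): β-rule — branch into T X  //  T Y.
      branch 2.1 (add T X):
        ○ open, literals {W=1, X=1}.
      branch 2.2 (add T Y):
        ○ open, literals {W=1, Y=1}.
2 branches closed, 4 open.
Each open branch fixes some atoms; the unmentioned ones are free. Counting distinct full assignments: branch {V=0, W=1, Z=1} (X, Y) contributes 4 new; branch {V=1, W=1, Z=0} (X, Y) contributes 4 new; branch {W=1, X=1} (Z, V, Y) contributes 4 new; branch {W=1, Y=1} (Z, V, X) contributes 2 new. Total: 14.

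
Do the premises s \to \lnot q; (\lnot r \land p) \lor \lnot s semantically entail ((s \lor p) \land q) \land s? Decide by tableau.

No

Initial set: {(s \to \lnot q); ((\lnot r \land p) \lor \lnot s); \lnot (((s \lor p) \land q) \land s)}.
(s \to \lnot q): β-rule — branch into \lnot s  //  \lnot q.
  branch 1 (add \lnot s):
    ((\lnot r \land p) \lor \lnot s): β-rule — branch into (\lnot r \land p)  //  \lnot s.
      branch 1.1 (add (\lnot r \land p)):
        (\lnot r \land p): α-rule — add \lnot r, p.
        \lnot (((s \lor p) \land q) \land s): β-rule — branch into \lnot ((s \lor p) \land q)  //  \lnot s.
          branch 1.1.1 (add \lnot ((s \lor p) \land q)):
            \lnot ((s \lor p) \land q): β-rule — branch into \lnot (s \lor p)  //  \lnot q.
              branch 1.1.1.1 (add \lnot (s \lor p)):
                \lnot (s \lor p): α-rule — add \lnot s, \lnot p.
                × closes — contains both p and \lnot p.
              branch 1.1.1.2 (add \lnot q):
                ○ open, literals {p=T, q=F, r=F, s=F}.
          branch 1.1.2 (add \lnot s):
            ○ open, literals {p=T, r=F, s=F}.
      branch 1.2 (add \lnot s):
        \lnot (((s \lor p) \land q) \land s): β-rule — branch into \lnot ((s \lor p) \land q)  //  \lnot s.
          branch 1.2.1 (add \lnot ((s \lor p) \land q)):
            \lnot ((s \lor p) \land q): β-rule — branch into \lnot (s \lor p)  //  \lnot q.
              branch 1.2.1.1 (add \lnot (s \lor p)):
                \lnot (s \lor p): α-rule — add \lnot s, \lnot p.
                ○ open, literals {p=F, s=F}.
              branch 1.2.1.2 (add \lnot q):
                ○ open, literals {q=F, s=F}.
          branch 1.2.2 (add \lnot s):
            ○ open, literals {s=F}.
  branch 2 (add \lnot q):
    ((\lnot r \land p) \lor \lnot s): β-rule — branch into (\lnot r \land p)  //  \lnot s.
      branch 2.1 (add (\lnot r \land p)):
        (\lnot r \land p): α-rule — add \lnot r, p.
        \lnot (((s \lor p) \land q) \land s): β-rule — branch into \lnot ((s \lor p) \land q)  //  \lnot s.
          branch 2.1.1 (add \lnot ((s \lor p) \land q)):
            \lnot ((s \lor p) \land q): β-rule — branch into \lnot (s \lor p)  //  \lnot q.
              branch 2.1.1.1 (add \lnot (s \lor p)):
                \lnot (s \lor p): α-rule — add \lnot s, \lnot p.
                × closes — contains both p and \lnot p.
              branch 2.1.1.2 (add \lnot q):
                ○ open, literals {p=T, q=F, r=F}.
          branch 2.1.2 (add \lnot s):
            ○ open, literals {p=T, q=F, r=F, s=F}.
      branch 2.2 (add \lnot s):
        \lnot (((s \lor p) \land q) \land s): β-rule — branch into \lnot ((s \lor p) \land q)  //  \lnot s.
          branch 2.2.1 (add \lnot ((s \lor p) \land q)):
            \lnot ((s \lor p) \land q): β-rule — branch into \lnot (s \lor p)  //  \lnot q.
              branch 2.2.1.1 (add \lnot (s \lor p)):
                \lnot (s \lor p): α-rule — add \lnot s, \lnot p.
                ○ open, literals {p=F, q=F, s=F}.
              branch 2.2.1.2 (add \lnot q):
                ○ open, literals {q=F, s=F}.
          branch 2.2.2 (add \lnot s):
            ○ open, literals {q=F, s=F}.
2 branches closed, 10 open.
An open branch gives a countermodel: p=T, q=F, r=F, s=F (unmentioned atoms arbitrary); the premises hold there but the conclusion fails.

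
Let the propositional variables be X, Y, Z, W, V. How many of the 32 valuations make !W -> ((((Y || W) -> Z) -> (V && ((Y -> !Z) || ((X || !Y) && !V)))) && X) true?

20

Initial set: {T (!W -> ((((Y || W) -> Z) -> (V && ((Y -> !Z) || ((X || !Y) && !V)))) && X))}.
T (!W -> ((((Y || W) -> Z) -> (V && ((Y -> !Z) || ((X || !Y) && !V)))) && X)): β-rule — branch into F !W  //  T ((((Y || W) -> Z) -> (V && ((Y -> !Z) || ((X || !Y) && !V)))) && X).
  branch 1 (add F !W):
    ○ open, literals {W=true}.
  branch 2 (add T ((((Y || W) -> Z) -> (V && ((Y -> !Z) || ((X || !Y) && !V)))) && X)):
    T ((((Y || W) -> Z) -> (V && ((Y -> !Z) || ((X || !Y) && !V)))) && X): α-rule — add T (((Y || W) -> Z) -> (V && ((Y -> !Z) || ((X || !Y) && !V)))), T X.
    T (((Y || W) -> Z) -> (V && ((Y -> !Z) || ((X || !Y) && !V)))): β-rule — branch into F ((Y || W) -> Z)  //  T (V && ((Y -> !Z) || ((X || !Y) && !V))).
      branch 2.1 (add F ((Y || W) -> Z)):
        F ((Y || W) -> Z): α-rule — add T (Y || W), F Z.
        T (Y || W): β-rule — branch into T Y  //  T W.
          branch 2.1.1 (add T Y):
            ○ open, literals {X=true, Y=true, Z=false}.
          branch 2.1.2 (add T W):
            ○ open, literals {W=true, X=true, Z=false}.
      branch 2.2 (add T (V && ((Y -> !Z) || ((X || !Y) && !V)))):
        T (V && ((Y -> !Z) || ((X || !Y) && !V))): α-rule — add T V, T ((Y -> !Z) || ((X || !Y) && !V)).
        T ((Y -> !Z) || ((X || !Y) && !V)): β-rule — branch into T (Y -> !Z)  //  T ((X || !Y) && !V).
          branch 2.2.1 (add T (Y -> !Z)):
            T (Y -> !Z): β-rule — branch into F Y  //  T !Z.
              branch 2.2.1.1 (add F Y):
                ○ open, literals {V=true, X=true, Y=false}.
              branch 2.2.1.2 (add T !Z):
                ○ open, literals {V=true, X=true, Z=false}.
          branch 2.2.2 (add T ((X || !Y) && !V)):
            T ((X || !Y) && !V): α-rule — add T (X || !Y), T !V.
            × closes — contains both V and !V.
1 branch closed, 5 open.
Each open branch fixes some atoms; the unmentioned ones are free. Counting distinct full assignments: branch {W=true} (X, Y, Z, V) contributes 16 new; branch {X=true, Y=true, Z=false} (W, V) contributes 2 new; branch {W=true, X=true, Z=false} (Y, V) contributes 0 new; branch {V=true, X=true, Y=false} (Z, W) contributes 2 new; branch {V=true, X=true, Z=false} (Y, W) contributes 0 new. Total: 20.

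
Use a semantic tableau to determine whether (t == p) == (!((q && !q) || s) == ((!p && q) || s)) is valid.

Assume the negation and expand:
Initial set: {!((t == p) == (!((q && !q) || s) == ((!p && q) || s)))}.
!((t == p) == (!((q && !q) || s) == ((!p && q) || s))): β-rule — branch into (t == p), !(!((q && !q) || s) == ((!p && q) || s))  //  !(t == p), (!((q && !q) || s) == ((!p && q) || s)).
  branch 1 (add (t == p), !(!((q && !q) || s) == ((!p && q) || s))):
    (t == p): β-rule — branch into t, p  //  !t, !p.
      branch 1.1 (add t, p):
        !(!((q && !q) || s) == ((!p && q) || s)): β-rule — branch into !((q && !q) || s), !((!p && q) || s)  //  !!((q && !q) || s), ((!p && q) || s).
          branch 1.1.1 (add !((q && !q) || s), !((!p && q) || s)):
            !((q && !q) || s): α-rule — add !(q && !q), !s.
            !((!p && q) || s): α-rule — add !(!p && q), !s.
            !(q && !q): β-rule — branch into !q  //  !!q.
              branch 1.1.1.1 (add !q):
                !(!p && q): β-rule — branch into !!p  //  !q.
                  branch 1.1.1.1.1 (add !!p):
                    ○ open, literals {p=1, q=0, s=0, t=1}.
                  branch 1.1.1.1.2 (add !q):
                    ○ open, literals {p=1, q=0, s=0, t=1}.
              branch 1.1.1.2 (add !!q):
                !(!p && q): β-rule — branch into !!p  //  !q.
                  branch 1.1.1.2.1 (add !!p):
                    ○ open, literals {p=1, q=1, s=0, t=1}.
                  branch 1.1.1.2.2 (add !q):
                    × closes — contains both q and !q.
          branch 1.1.2 (add !!((q && !q) || s), ((!p && q) || s)):
            !!((q && !q) || s): β-rule — branch into (q && !q)  //  s.
              branch 1.1.2.1 (add (q && !q)):
                (q && !q): α-rule — add q, !q.
                × closes — contains both q and !q.
              branch 1.1.2.2 (add s):
                ((!p && q) || s): β-rule — branch into (!p && q)  //  s.
                  branch 1.1.2.2.1 (add (!p && q)):
                    (!p && q): α-rule — add !p, q.
                    × closes — contains both p and !p.
                  branch 1.1.2.2.2 (add s):
                    ○ open, literals {p=1, s=1, t=1}.
      branch 1.2 (add !t, !p):
        !(!((q && !q) || s) == ((!p && q) || s)): β-rule — branch into !((q && !q) || s), !((!p && q) || s)  //  !!((q && !q) || s), ((!p && q) || s).
          branch 1.2.1 (add !((q && !q) || s), !((!p && q) || s)):
            !((q && !q) || s): α-rule — add !(q && !q), !s.
            !((!p && q) || s): α-rule — add !(!p && q), !s.
            !(q && !q): β-rule — branch into !q  //  !!q.
              branch 1.2.1.1 (add !q):
                !(!p && q): β-rule — branch into !!p  //  !q.
                  branch 1.2.1.1.1 (add !!p):
                    × closes — contains both p and !p.
                  branch 1.2.1.1.2 (add !q):
                    ○ open, literals {p=0, q=0, s=0, t=0}.
              branch 1.2.1.2 (add !!q):
                !(!p && q): β-rule — branch into !!p  //  !q.
                  branch 1.2.1.2.1 (add !!p):
                    × closes — contains both p and !p.
                  branch 1.2.1.2.2 (add !q):
                    × closes — contains both q and !q.
          branch 1.2.2 (add !!((q && !q) || s), ((!p && q) || s)):
            !!((q && !q) || s): β-rule — branch into (q && !q)  //  s.
              branch 1.2.2.1 (add (q && !q)):
                (q && !q): α-rule — add q, !q.
                × closes — contains both q and !q.
              branch 1.2.2.2 (add s):
                ((!p && q) || s): β-rule — branch into (!p && q)  //  s.
                  branch 1.2.2.2.1 (add (!p && q)):
                    (!p && q): α-rule — add !p, q.
                    ○ open, literals {p=0, q=1, s=1, t=0}.
                  branch 1.2.2.2.2 (add s):
                    ○ open, literals {p=0, s=1, t=0}.
  branch 2 (add !(t == p), (!((q && !q) || s) == ((!p && q) || s))):
    !(t == p): β-rule — branch into t, !p  //  !t, p.
      branch 2.1 (add t, !p):
        (!((q && !q) || s) == ((!p && q) || s)): β-rule — branch into !((q && !q) || s), ((!p && q) || s)  //  !!((q && !q) || s), !((!p && q) || s).
          branch 2.1.1 (add !((q && !q) || s), ((!p && q) || s)):
            !((q && !q) || s): α-rule — add !(q && !q), !s.
            ((!p && q) || s): β-rule — branch into (!p && q)  //  s.
              branch 2.1.1.1 (add (!p && q)):
                (!p && q): α-rule — add !p, q.
                !(q && !q): β-rule — branch into !q  //  !!q.
                  branch 2.1.1.1.1 (add !q):
                    × closes — contains both q and !q.
                  branch 2.1.1.1.2 (add !!q):
                    ○ open, literals {p=0, q=1, s=0, t=1}.
              branch 2.1.1.2 (add s):
                × closes — contains both s and !s.
          branch 2.1.2 (add !!((q && !q) || s), !((!p && q) || s)):
            !((!p && q) || s): α-rule — add !(!p && q), !s.
            !!((q && !q) || s): β-rule — branch into (q && !q)  //  s.
              branch 2.1.2.1 (add (q && !q)):
                (q && !q): α-rule — add q, !q.
                × closes — contains both q and !q.
              branch 2.1.2.2 (add s):
                × closes — contains both s and !s.
      branch 2.2 (add !t, p):
        (!((q && !q) || s) == ((!p && q) || s)): β-rule — branch into !((q && !q) || s), ((!p && q) || s)  //  !!((q && !q) || s), !((!p && q) || s).
          branch 2.2.1 (add !((q && !q) || s), ((!p && q) || s)):
            !((q && !q) || s): α-rule — add !(q && !q), !s.
            ((!p && q) || s): β-rule — branch into (!p && q)  //  s.
              branch 2.2.1.1 (add (!p && q)):
                (!p && q): α-rule — add !p, q.
                × closes — contains both p and !p.
              branch 2.2.1.2 (add s):
                × closes — contains both s and !s.
          branch 2.2.2 (add !!((q && !q) || s), !((!p && q) || s)):
            !((!p && q) || s): α-rule — add !(!p && q), !s.
            !!((q && !q) || s): β-rule — branch into (q && !q)  //  s.
              branch 2.2.2.1 (add (q && !q)):
                (q && !q): α-rule — add q, !q.
                × closes — contains both q and !q.
              branch 2.2.2.2 (add s):
                × closes — contains both s and !s.
15 branches closed, 8 open.
An open branch gives a countermodel: p=1, q=0, s=0, t=1 (unmentioned atoms arbitrary); under it the original formula is false.

Not valid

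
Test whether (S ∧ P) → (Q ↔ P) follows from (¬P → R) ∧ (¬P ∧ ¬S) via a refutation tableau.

Initial set: {((¬P → R) ∧ (¬P ∧ ¬S)); ¬((S ∧ P) → (Q ↔ P))}.
((¬P → R) ∧ (¬P ∧ ¬S)): α-rule — add (¬P → R), (¬P ∧ ¬S).
¬((S ∧ P) → (Q ↔ P)): α-rule — add (S ∧ P), ¬(Q ↔ P).
(¬P ∧ ¬S): α-rule — add ¬P, ¬S.
(S ∧ P): α-rule — add S, P.
× closes — contains both S and ¬S.
All 1 branch closes.
Every branch closed, so the premises entail the conclusion.

Yes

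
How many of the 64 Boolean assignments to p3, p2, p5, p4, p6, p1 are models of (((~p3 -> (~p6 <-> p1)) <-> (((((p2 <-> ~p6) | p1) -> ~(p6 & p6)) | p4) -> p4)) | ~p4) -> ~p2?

36

Initial set: {((((~p3 -> (~p6 <-> p1)) <-> (((((p2 <-> ~p6) | p1) -> ~(p6 & p6)) | p4) -> p4)) | ~p4) -> ~p2)}.
((((~p3 -> (~p6 <-> p1)) <-> (((((p2 <-> ~p6) | p1) -> ~(p6 & p6)) | p4) -> p4)) | ~p4) -> ~p2): β-rule — branch into ~(((~p3 -> (~p6 <-> p1)) <-> (((((p2 <-> ~p6) | p1) -> ~(p6 & p6)) | p4) -> p4)) | ~p4)  //  ~p2.
  branch 1 (add ~(((~p3 -> (~p6 <-> p1)) <-> (((((p2 <-> ~p6) | p1) -> ~(p6 & p6)) | p4) -> p4)) | ~p4)):
    ~(((~p3 -> (~p6 <-> p1)) <-> (((((p2 <-> ~p6) | p1) -> ~(p6 & p6)) | p4) -> p4)) | ~p4): α-rule — add ~((~p3 -> (~p6 <-> p1)) <-> (((((p2 <-> ~p6) | p1) -> ~(p6 & p6)) | p4) -> p4)), ~~p4.
    ~((~p3 -> (~p6 <-> p1)) <-> (((((p2 <-> ~p6) | p1) -> ~(p6 & p6)) | p4) -> p4)): β-rule — branch into (~p3 -> (~p6 <-> p1)), ~(((((p2 <-> ~p6) | p1) -> ~(p6 & p6)) | p4) -> p4)  //  ~(~p3 -> (~p6 <-> p1)), (((((p2 <-> ~p6) | p1) -> ~(p6 & p6)) | p4) -> p4).
      branch 1.1 (add (~p3 -> (~p6 <-> p1)), ~(((((p2 <-> ~p6) | p1) -> ~(p6 & p6)) | p4) -> p4)):
        ~(((((p2 <-> ~p6) | p1) -> ~(p6 & p6)) | p4) -> p4): α-rule — add ((((p2 <-> ~p6) | p1) -> ~(p6 & p6)) | p4), ~p4.
        × closes — contains both p4 and ~p4.
      branch 1.2 (add ~(~p3 -> (~p6 <-> p1)), (((((p2 <-> ~p6) | p1) -> ~(p6 & p6)) | p4) -> p4)):
        ~(~p3 -> (~p6 <-> p1)): α-rule — add ~p3, ~(~p6 <-> p1).
        (((((p2 <-> ~p6) | p1) -> ~(p6 & p6)) | p4) -> p4): β-rule — branch into ~((((p2 <-> ~p6) | p1) -> ~(p6 & p6)) | p4)  //  p4.
          branch 1.2.1 (add ~((((p2 <-> ~p6) | p1) -> ~(p6 & p6)) | p4)):
            ~((((p2 <-> ~p6) | p1) -> ~(p6 & p6)) | p4): α-rule — add ~(((p2 <-> ~p6) | p1) -> ~(p6 & p6)), ~p4.
            × closes — contains both p4 and ~p4.
          branch 1.2.2 (add p4):
            ~(~p6 <-> p1): β-rule — branch into ~p6, ~p1  //  ~~p6, p1.
              branch 1.2.2.1 (add ~p6, ~p1):
                ○ open, literals {p1=0, p3=0, p4=1, p6=0}.
              branch 1.2.2.2 (add ~~p6, p1):
                ○ open, literals {p1=1, p3=0, p4=1, p6=1}.
  branch 2 (add ~p2):
    ○ open, literals {p2=0}.
2 branches closed, 3 open.
Each open branch fixes some atoms; the unmentioned ones are free. Counting distinct full assignments: branch {p1=0, p3=0, p4=1, p6=0} (p2, p5) contributes 4 new; branch {p1=1, p3=0, p4=1, p6=1} (p2, p5) contributes 4 new; branch {p2=0} (p3, p5, p4, p6, p1) contributes 28 new. Total: 36.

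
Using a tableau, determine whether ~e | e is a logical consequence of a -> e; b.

Yes

Initial set: {(a -> e); b; ~(~e | e)}.
~(~e | e): α-rule — add ~~e, ~e.
× closes — contains both e and ~e.
All 1 branch closes.
Every branch closed, so the premises entail the conclusion.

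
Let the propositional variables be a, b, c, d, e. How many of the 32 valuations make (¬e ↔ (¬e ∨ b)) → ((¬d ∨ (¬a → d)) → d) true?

Initial set: {T ((¬e ↔ (¬e ∨ b)) → ((¬d ∨ (¬a → d)) → d))}.
T ((¬e ↔ (¬e ∨ b)) → ((¬d ∨ (¬a → d)) → d)): β-rule — branch into F (¬e ↔ (¬e ∨ b))  //  T ((¬d ∨ (¬a → d)) → d).
  branch 1 (add F (¬e ↔ (¬e ∨ b))):
    F (¬e ↔ (¬e ∨ b)): β-rule — branch into T ¬e, F (¬e ∨ b)  //  F ¬e, T (¬e ∨ b).
      branch 1.1 (add T ¬e, F (¬e ∨ b)):
        F (¬e ∨ b): α-rule — add F ¬e, F b.
        × closes — contains both e and ¬e.
      branch 1.2 (add F ¬e, T (¬e ∨ b)):
        T (¬e ∨ b): β-rule — branch into T ¬e  //  T b.
          branch 1.2.1 (add T ¬e):
            × closes — contains both e and ¬e.
          branch 1.2.2 (add T b):
            ○ open, literals {b=T, e=T}.
  branch 2 (add T ((¬d ∨ (¬a → d)) → d)):
    T ((¬d ∨ (¬a → d)) → d): β-rule — branch into F (¬d ∨ (¬a → d))  //  T d.
      branch 2.1 (add F (¬d ∨ (¬a → d))):
        F (¬d ∨ (¬a → d)): α-rule — add F ¬d, F (¬a → d).
        F (¬a → d): α-rule — add T ¬a, F d.
        × closes — contains both d and ¬d.
      branch 2.2 (add T d):
        ○ open, literals {d=T}.
3 branches closed, 2 open.
Each open branch fixes some atoms; the unmentioned ones are free. Counting distinct full assignments: branch {b=T, e=T} (a, c, d) contributes 8 new; branch {d=T} (a, b, c, e) contributes 12 new. Total: 20.

20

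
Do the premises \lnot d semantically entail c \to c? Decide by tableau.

Initial set: {T \lnot d; F (c \to c)}.
F (c \to c): α-rule — add T c, F c.
× closes — contains both c and \lnot c.
All 1 branch closes.
Every branch closed, so the premises entail the conclusion.

Yes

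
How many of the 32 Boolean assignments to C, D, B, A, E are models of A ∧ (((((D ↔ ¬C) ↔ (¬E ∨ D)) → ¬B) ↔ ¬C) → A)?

16

Initial set: {(A ∧ (((((D ↔ ¬C) ↔ (¬E ∨ D)) → ¬B) ↔ ¬C) → A))}.
(A ∧ (((((D ↔ ¬C) ↔ (¬E ∨ D)) → ¬B) ↔ ¬C) → A)): α-rule — add A, (((((D ↔ ¬C) ↔ (¬E ∨ D)) → ¬B) ↔ ¬C) → A).
(((((D ↔ ¬C) ↔ (¬E ∨ D)) → ¬B) ↔ ¬C) → A): β-rule — branch into ¬((((D ↔ ¬C) ↔ (¬E ∨ D)) → ¬B) ↔ ¬C)  //  A.
  branch 1 (add ¬((((D ↔ ¬C) ↔ (¬E ∨ D)) → ¬B) ↔ ¬C)):
    ¬((((D ↔ ¬C) ↔ (¬E ∨ D)) → ¬B) ↔ ¬C): β-rule — branch into (((D ↔ ¬C) ↔ (¬E ∨ D)) → ¬B), ¬¬C  //  ¬(((D ↔ ¬C) ↔ (¬E ∨ D)) → ¬B), ¬C.
      branch 1.1 (add (((D ↔ ¬C) ↔ (¬E ∨ D)) → ¬B), ¬¬C):
        (((D ↔ ¬C) ↔ (¬E ∨ D)) → ¬B): β-rule — branch into ¬((D ↔ ¬C) ↔ (¬E ∨ D))  //  ¬B.
          branch 1.1.1 (add ¬((D ↔ ¬C) ↔ (¬E ∨ D))):
            ¬((D ↔ ¬C) ↔ (¬E ∨ D)): β-rule — branch into (D ↔ ¬C), ¬(¬E ∨ D)  //  ¬(D ↔ ¬C), (¬E ∨ D).
              branch 1.1.1.1 (add (D ↔ ¬C), ¬(¬E ∨ D)):
                ¬(¬E ∨ D): α-rule — add ¬¬E, ¬D.
                (D ↔ ¬C): β-rule — branch into D, ¬C  //  ¬D, ¬¬C.
                  branch 1.1.1.1.1 (add D, ¬C):
                    × closes — contains both D and ¬D.
                  branch 1.1.1.1.2 (add ¬D, ¬¬C):
                    ○ open, literals {A=true, C=true, D=false, E=true}.
              branch 1.1.1.2 (add ¬(D ↔ ¬C), (¬E ∨ D)):
                ¬(D ↔ ¬C): β-rule — branch into D, ¬¬C  //  ¬D, ¬C.
                  branch 1.1.1.2.1 (add D, ¬¬C):
                    (¬E ∨ D): β-rule — branch into ¬E  //  D.
                      branch 1.1.1.2.1.1 (add ¬E):
                        ○ open, literals {A=true, C=true, D=true, E=false}.
                      branch 1.1.1.2.1.2 (add D):
                        ○ open, literals {A=true, C=true, D=true}.
                  branch 1.1.1.2.2 (add ¬D, ¬C):
                    × closes — contains both C and ¬C.
          branch 1.1.2 (add ¬B):
            ○ open, literals {A=true, B=false, C=true}.
      branch 1.2 (add ¬(((D ↔ ¬C) ↔ (¬E ∨ D)) → ¬B), ¬C):
        ¬(((D ↔ ¬C) ↔ (¬E ∨ D)) → ¬B): α-rule — add ((D ↔ ¬C) ↔ (¬E ∨ D)), ¬¬B.
        ((D ↔ ¬C) ↔ (¬E ∨ D)): β-rule — branch into (D ↔ ¬C), (¬E ∨ D)  //  ¬(D ↔ ¬C), ¬(¬E ∨ D).
          branch 1.2.1 (add (D ↔ ¬C), (¬E ∨ D)):
            (D ↔ ¬C): β-rule — branch into D, ¬C  //  ¬D, ¬¬C.
              branch 1.2.1.1 (add D, ¬C):
                (¬E ∨ D): β-rule — branch into ¬E  //  D.
                  branch 1.2.1.1.1 (add ¬E):
                    ○ open, literals {A=true, B=true, C=false, D=true, E=false}.
                  branch 1.2.1.1.2 (add D):
                    ○ open, literals {A=true, B=true, C=false, D=true}.
              branch 1.2.1.2 (add ¬D, ¬¬C):
                × closes — contains both C and ¬C.
          branch 1.2.2 (add ¬(D ↔ ¬C), ¬(¬E ∨ D)):
            ¬(¬E ∨ D): α-rule — add ¬¬E, ¬D.
            ¬(D ↔ ¬C): β-rule — branch into D, ¬¬C  //  ¬D, ¬C.
              branch 1.2.2.1 (add D, ¬¬C):
                × closes — contains both D and ¬D.
              branch 1.2.2.2 (add ¬D, ¬C):
                ○ open, literals {A=true, B=true, C=false, D=false, E=true}.
  branch 2 (add A):
    ○ open, literals {A=true}.
4 branches closed, 8 open.
Each open branch fixes some atoms; the unmentioned ones are free. Counting distinct full assignments: branch {A=true, C=true, D=false, E=true} (B) contributes 2 new; branch {A=true, C=true, D=true, E=false} (B) contributes 2 new; branch {A=true, C=true, D=true} (B, E) contributes 2 new; branch {A=true, B=false, C=true} (D, E) contributes 1 new; branch {A=true, B=true, C=false, D=true, E=false} (none free) contributes 1 new; branch {A=true, B=true, C=false, D=true} (E) contributes 1 new; branch {A=true, B=true, C=false, D=false, E=true} (none free) contributes 1 new; branch {A=true} (C, D, B, E) contributes 6 new. Total: 16.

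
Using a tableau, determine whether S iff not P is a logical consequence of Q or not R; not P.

No

Initial set: {T (Q or not R); T not P; F (S iff not P)}.
T (Q or not R): β-rule — branch into T Q  //  T not R.
  branch 1 (add T Q):
    F (S iff not P): β-rule — branch into T S, F not P  //  F S, T not P.
      branch 1.1 (add T S, F not P):
        × closes — contains both P and not P.
      branch 1.2 (add F S, T not P):
        ○ open, literals {P=false, Q=true, S=false}.
  branch 2 (add T not R):
    F (S iff not P): β-rule — branch into T S, F not P  //  F S, T not P.
      branch 2.1 (add T S, F not P):
        × closes — contains both P and not P.
      branch 2.2 (add F S, T not P):
        ○ open, literals {P=false, R=false, S=false}.
2 branches closed, 2 open.
An open branch gives a countermodel: P=false, Q=true, S=false (unmentioned atoms arbitrary); the premises hold there but the conclusion fails.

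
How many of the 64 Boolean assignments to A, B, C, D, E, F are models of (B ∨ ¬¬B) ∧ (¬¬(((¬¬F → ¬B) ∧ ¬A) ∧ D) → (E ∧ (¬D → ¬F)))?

Initial set: {((B ∨ ¬¬B) ∧ (¬¬(((¬¬F → ¬B) ∧ ¬A) ∧ D) → (E ∧ (¬D → ¬F))))}.
((B ∨ ¬¬B) ∧ (¬¬(((¬¬F → ¬B) ∧ ¬A) ∧ D) → (E ∧ (¬D → ¬F)))): α-rule — add (B ∨ ¬¬B), (¬¬(((¬¬F → ¬B) ∧ ¬A) ∧ D) → (E ∧ (¬D → ¬F))).
(B ∨ ¬¬B): β-rule — branch into B  //  ¬¬B.
  branch 1 (add B):
    (¬¬(((¬¬F → ¬B) ∧ ¬A) ∧ D) → (E ∧ (¬D → ¬F))): β-rule — branch into ¬¬¬(((¬¬F → ¬B) ∧ ¬A) ∧ D)  //  (E ∧ (¬D → ¬F)).
      branch 1.1 (add ¬¬¬(((¬¬F → ¬B) ∧ ¬A) ∧ D)):
        ¬¬¬(((¬¬F → ¬B) ∧ ¬A) ∧ D): drop double negation, giving ¬(((¬¬F → ¬B) ∧ ¬A) ∧ D).
        ¬(((¬¬F → ¬B) ∧ ¬A) ∧ D): β-rule — branch into ¬((¬¬F → ¬B) ∧ ¬A)  //  ¬D.
          branch 1.1.1 (add ¬((¬¬F → ¬B) ∧ ¬A)):
            ¬((¬¬F → ¬B) ∧ ¬A): β-rule — branch into ¬(¬¬F → ¬B)  //  ¬¬A.
              branch 1.1.1.1 (add ¬(¬¬F → ¬B)):
                ¬(¬¬F → ¬B): α-rule — add ¬¬F, ¬¬B.
                ¬¬F: drop double negation, giving F.
                ○ open, literals {B=true, F=true}.
              branch 1.1.1.2 (add ¬¬A):
                ○ open, literals {A=true, B=true}.
          branch 1.1.2 (add ¬D):
            ○ open, literals {B=true, D=false}.
      branch 1.2 (add (E ∧ (¬D → ¬F))):
        (E ∧ (¬D → ¬F)): α-rule — add E, (¬D → ¬F).
        (¬D → ¬F): β-rule — branch into ¬¬D  //  ¬F.
          branch 1.2.1 (add ¬¬D):
            ○ open, literals {B=true, D=true, E=true}.
          branch 1.2.2 (add ¬F):
            ○ open, literals {B=true, E=true, F=false}.
  branch 2 (add ¬¬B):
    ¬¬B: drop double negation, giving B.
    (¬¬(((¬¬F → ¬B) ∧ ¬A) ∧ D) → (E ∧ (¬D → ¬F))): β-rule — branch into ¬¬¬(((¬¬F → ¬B) ∧ ¬A) ∧ D)  //  (E ∧ (¬D → ¬F)).
      branch 2.1 (add ¬¬¬(((¬¬F → ¬B) ∧ ¬A) ∧ D)):
        ¬¬¬(((¬¬F → ¬B) ∧ ¬A) ∧ D): drop double negation, giving ¬(((¬¬F → ¬B) ∧ ¬A) ∧ D).
        ¬(((¬¬F → ¬B) ∧ ¬A) ∧ D): β-rule — branch into ¬((¬¬F → ¬B) ∧ ¬A)  //  ¬D.
          branch 2.1.1 (add ¬((¬¬F → ¬B) ∧ ¬A)):
            ¬((¬¬F → ¬B) ∧ ¬A): β-rule — branch into ¬(¬¬F → ¬B)  //  ¬¬A.
              branch 2.1.1.1 (add ¬(¬¬F → ¬B)):
                ¬(¬¬F → ¬B): α-rule — add ¬¬F, ¬¬B.
                ¬¬F: drop double negation, giving F.
                ○ open, literals {B=true, F=true}.
              branch 2.1.1.2 (add ¬¬A):
                ○ open, literals {A=true, B=true}.
          branch 2.1.2 (add ¬D):
            ○ open, literals {B=true, D=false}.
      branch 2.2 (add (E ∧ (¬D → ¬F))):
        (E ∧ (¬D → ¬F)): α-rule — add E, (¬D → ¬F).
        (¬D → ¬F): β-rule — branch into ¬¬D  //  ¬F.
          branch 2.2.1 (add ¬¬D):
            ○ open, literals {B=true, D=true, E=true}.
          branch 2.2.2 (add ¬F):
            ○ open, literals {B=true, E=true, F=false}.
0 branches closed, 10 open.
Each open branch fixes some atoms; the unmentioned ones are free. Counting distinct full assignments: branch {B=true, F=true} (A, C, D, E) contributes 16 new; branch {A=true, B=true} (C, D, E, F) contributes 8 new; branch {B=true, D=false} (A, C, E, F) contributes 4 new; branch {B=true, D=true, E=true} (A, C, F) contributes 2 new; branch {B=true, E=true, F=false} (A, C, D) contributes 0 new; branch {B=true, F=true} (A, C, D, E) contributes 0 new; branch {A=true, B=true} (C, D, E, F) contributes 0 new; branch {B=true, D=false} (A, C, E, F) contributes 0 new; branch {B=true, D=true, E=true} (A, C, F) contributes 0 new; branch {B=true, E=true, F=false} (A, C, D) contributes 0 new. Total: 30.

30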